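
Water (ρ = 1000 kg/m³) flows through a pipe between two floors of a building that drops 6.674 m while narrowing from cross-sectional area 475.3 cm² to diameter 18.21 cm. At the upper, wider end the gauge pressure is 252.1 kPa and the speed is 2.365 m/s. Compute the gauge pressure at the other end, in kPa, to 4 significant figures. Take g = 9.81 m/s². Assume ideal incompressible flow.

By continuity, v₂ = v₁·A₁/A₂ = 2.365·(475.3/260.4) = 4.316 m/s.
Energy conservation along the streamline gives P₂ = P₁ − ½ρ(v₂² − v₁²) − ρg(h₂ − h₁).
P₂ = 252100 + ½·1000·(2.365² − 4.316²) − 1000·9.81·(−6.674) = 252100 + (-6518) − (-65470) = 311100 Pa.

311.1 kPa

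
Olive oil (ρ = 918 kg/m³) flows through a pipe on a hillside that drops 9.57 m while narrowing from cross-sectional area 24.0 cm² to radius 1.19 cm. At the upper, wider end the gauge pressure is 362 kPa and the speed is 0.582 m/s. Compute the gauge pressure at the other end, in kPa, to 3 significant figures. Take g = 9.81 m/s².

P₂ ≈ 444 kPa

The volume flow rate is constant, so v₂ = (A₁/A₂)v₁ = (24.0/4.45)·0.582 = 3.14 m/s.
Energy conservation along the streamline gives P₂ = P₁ − ½ρ(v₂² − v₁²) − ρg(h₂ − h₁).
P₂ = 362000 + ½·918·(0.582² − 3.14²) − 918·9.81·(−9.57) = 362000 + (-4370) − (-86200) = 444000 Pa.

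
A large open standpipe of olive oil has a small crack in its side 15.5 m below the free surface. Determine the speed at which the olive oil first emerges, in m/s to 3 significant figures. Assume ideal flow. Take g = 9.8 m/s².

Bernoulli from surface to hole (P equal, v_surface ≈ 0): v = √(2gh) = √(2×9.8×15.5) = 17.4 m/s.

v = 17.4 m/s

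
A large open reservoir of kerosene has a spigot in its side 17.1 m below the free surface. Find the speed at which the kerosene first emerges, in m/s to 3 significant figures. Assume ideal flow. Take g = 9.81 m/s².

Torricelli's result v = √(2gh) gives v = √(2·9.81·17.1) = 18.3 m/s.

v = 18.3 m/s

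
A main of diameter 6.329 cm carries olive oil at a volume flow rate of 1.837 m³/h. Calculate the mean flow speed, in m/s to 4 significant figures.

v ≈ 0.1622 m/s

Q = 1.837 m³/h = 0.0005103 m³/s.
v = Q/A = 0.0005103 / 0.003146 = 0.1622 m/s.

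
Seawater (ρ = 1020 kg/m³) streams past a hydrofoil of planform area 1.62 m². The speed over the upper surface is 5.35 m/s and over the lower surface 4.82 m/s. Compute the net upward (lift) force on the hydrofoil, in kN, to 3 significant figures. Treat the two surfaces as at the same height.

4.45 kN

With equal heights on the two surfaces, Bernoulli gives P_lower − P_upper = ½ρ(v_upper² − v_lower²).
ΔP = ½·1020·(5.35² − 4.82²) = 2750 Pa.
Lift = ΔP · A = 2750 × 1.62 = 4450 N.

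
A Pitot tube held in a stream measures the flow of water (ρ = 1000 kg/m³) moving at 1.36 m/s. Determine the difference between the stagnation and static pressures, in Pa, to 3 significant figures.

Bernoulli between the free stream and the stagnation point: ½ρv² = P_stag − P_static.
ΔP = ½·1000·1.36² = 925 Pa.

ΔP = 925 Pa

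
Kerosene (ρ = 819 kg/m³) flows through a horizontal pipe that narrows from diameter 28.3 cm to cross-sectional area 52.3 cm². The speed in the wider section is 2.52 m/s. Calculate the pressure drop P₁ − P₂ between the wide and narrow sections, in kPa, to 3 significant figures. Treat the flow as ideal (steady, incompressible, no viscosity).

The volume flow rate is constant, so v₂ = (A₁/A₂)v₁ = (629/52.3)·2.52 = 30.3 m/s.
Bernoulli (h₁ = h₂): P₁ − P₂ = ½ρ(v₂² − v₁²).
P₁ − P₂ = ½·819·(30.3² − 2.52²) = ½·819·912 = 374000 Pa.

ΔP ≈ 374 kPa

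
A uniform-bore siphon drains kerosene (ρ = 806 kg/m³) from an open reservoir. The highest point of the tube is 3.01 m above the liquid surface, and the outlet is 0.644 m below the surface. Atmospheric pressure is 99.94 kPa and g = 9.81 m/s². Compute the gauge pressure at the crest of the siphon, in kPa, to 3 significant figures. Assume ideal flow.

P_gauge = -28.9 kPa

From the surface to the outlet (both open to atmosphere, surface at rest): v = √(2g·h_out) = √(2·9.81·0.644) = 3.55 m/s.
The bore is uniform, so the speed at the crest is the same v. Bernoulli surface→crest: P_atm = P_top + ½ρv² + ρg·h_top.
P_top = 99940 − ½·806·3.55² − 806·9.81·3.01 = 71000 Pa. So P_gauge = P_top − P_atm = -28900 Pa.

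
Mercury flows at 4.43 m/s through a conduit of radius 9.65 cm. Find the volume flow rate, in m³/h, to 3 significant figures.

Q ≈ 467 m³/h

Q = A·v = 0.0293 m² × 4.43 m/s = 0.130 m³/s.
Converting: 0.130 m³/s × 3600 = 467 m³/h.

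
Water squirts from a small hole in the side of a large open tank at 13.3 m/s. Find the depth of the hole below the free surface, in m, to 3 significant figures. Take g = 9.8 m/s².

For a small hole in a large open tank, ½v² = gh, giving h = v²/(2g).
h = 13.3²/(2·9.8) = 177/19.60 = 9.03 m.

h ≈ 9.03 m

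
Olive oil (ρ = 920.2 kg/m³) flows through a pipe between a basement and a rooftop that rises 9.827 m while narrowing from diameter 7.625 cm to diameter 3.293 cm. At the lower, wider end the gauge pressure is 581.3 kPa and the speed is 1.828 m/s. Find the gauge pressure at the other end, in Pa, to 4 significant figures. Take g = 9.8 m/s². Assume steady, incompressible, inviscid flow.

P₂ = 450000 Pa

Continuity gives A₁v₁ = A₂v₂, so v₂ = (45.66 cm²)/(8.517 cm²) × 1.828 m/s = 9.801 m/s.
Energy conservation along the streamline gives P₂ = P₁ − ½ρ(v₂² − v₁²) − ρg(h₂ − h₁).
P₂ = 581300 + ½·920.2·(1.828² − 9.801²) − 920.2·9.8·(+9.827) = 581300 + (-42660) − (88620) = 450000 Pa.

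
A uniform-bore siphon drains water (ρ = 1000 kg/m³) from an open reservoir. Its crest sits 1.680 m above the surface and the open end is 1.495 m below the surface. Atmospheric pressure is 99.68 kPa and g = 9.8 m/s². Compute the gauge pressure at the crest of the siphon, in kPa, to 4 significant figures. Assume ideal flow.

From the surface to the outlet (both open to atmosphere, surface at rest): v = √(2g·h_out) = √(2·9.8·1.495) = 5.413 m/s.
With constant cross-section the crest speed equals v; applying Bernoulli from the surface up to the crest, P_top = P_atm − ½ρv² − ρg·h_top.
P_top = 99680 − ½·1000·5.413² − 1000·9.8·1.680 = 68560 Pa. So P_gauge = P_top − P_atm = -31120 Pa.

P_gauge ≈ -31.11 kPa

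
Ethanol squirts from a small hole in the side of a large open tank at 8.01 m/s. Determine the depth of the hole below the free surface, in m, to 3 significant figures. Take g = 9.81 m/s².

Torricelli: v = √(2gh), so h = v²/(2g).
h = 8.01²/(2·9.81) = 64.2/19.62 = 3.27 m.

3.27 m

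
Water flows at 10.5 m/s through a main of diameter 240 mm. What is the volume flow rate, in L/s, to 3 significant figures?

Q = A·v = 0.0452 m² × 10.5 m/s = 0.475 m³/s.
Converting: 0.475 m³/s × 1000 = 475 L/s.

475 L/s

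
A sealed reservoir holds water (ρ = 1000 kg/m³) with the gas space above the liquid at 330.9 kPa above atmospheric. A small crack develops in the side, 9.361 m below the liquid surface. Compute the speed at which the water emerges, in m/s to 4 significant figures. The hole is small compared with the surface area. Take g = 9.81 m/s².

29.08 m/s

Take point 1 at the surface (v₁ ≈ 0) and point 2 at the hole (at atmospheric pressure). Bernoulli: P₁ + ρg h = P_atm + ½ρv₂².
With P₁ − P_atm = 330900 Pa, v₂ = √(2gh + 2ΔP/ρ) = √(2·9.81·9.361 + 2·330900/1000) = 29.08 m/s.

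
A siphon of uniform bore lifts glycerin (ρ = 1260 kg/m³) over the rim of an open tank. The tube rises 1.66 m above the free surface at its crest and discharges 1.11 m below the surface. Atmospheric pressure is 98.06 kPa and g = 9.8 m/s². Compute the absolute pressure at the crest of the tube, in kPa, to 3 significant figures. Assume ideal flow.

63.9 kPa

From the surface to the outlet (both open to atmosphere, surface at rest): v = √(2g·h_out) = √(2·9.8·1.11) = 4.66 m/s.
With constant cross-section the crest speed equals v; applying Bernoulli from the surface up to the crest, P_top = P_atm − ½ρv² − ρg·h_top.
P_top = 98060 − ½·1260·4.66² − 1260·9.8·1.66 = 63900 Pa.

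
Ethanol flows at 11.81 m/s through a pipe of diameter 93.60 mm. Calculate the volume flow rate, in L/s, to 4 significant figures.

Q = A·v = 0.006881 m² × 11.81 m/s = 0.08126 m³/s.
Converting: 0.08126 m³/s × 1000 = 81.26 L/s.

81.26 L/s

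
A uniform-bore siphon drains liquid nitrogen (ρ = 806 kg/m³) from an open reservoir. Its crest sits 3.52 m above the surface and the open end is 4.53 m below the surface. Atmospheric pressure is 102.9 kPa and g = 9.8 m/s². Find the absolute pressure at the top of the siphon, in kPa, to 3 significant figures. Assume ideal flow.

Bernoulli surface→outlet gives ½v² = g·h_out, so v = √(2·9.8·4.53) = 9.42 m/s.
The bore is uniform, so the speed at the crest is the same v. Bernoulli surface→crest: P_atm = P_top + ½ρv² + ρg·h_top.
P_top = 102900 − ½·806·9.42² − 806·9.8·3.52 = 39300 Pa.

39.3 kPa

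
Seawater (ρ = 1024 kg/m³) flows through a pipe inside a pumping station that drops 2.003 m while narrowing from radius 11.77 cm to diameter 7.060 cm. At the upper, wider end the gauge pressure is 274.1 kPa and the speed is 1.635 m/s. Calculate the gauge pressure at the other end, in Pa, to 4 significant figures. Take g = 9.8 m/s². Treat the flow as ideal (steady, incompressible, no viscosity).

Mass conservation (A₁v₁ = A₂v₂) gives v₂ = 1.635 × 435.2/39.15 = 18.18 m/s.
Applying Bernoulli between the two ends and solving for P₂: P₂ = P₁ + ½ρ(v₁² − v₂²) − ρgΔh.
P₂ = 274100 + ½·1024·(1.635² − 18.18²) − 1024·9.8·(−2.003) = 274100 + (-167800) − (-20100) = 126400 Pa.

P₂ = 126400 Pa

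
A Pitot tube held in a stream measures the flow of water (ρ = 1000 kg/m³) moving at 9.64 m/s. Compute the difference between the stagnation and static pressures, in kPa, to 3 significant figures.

ΔP ≈ 46.5 kPa

The dynamic pressure equals the rise in static pressure at the stagnation point: ΔP = ½ρv².
ΔP = ½·1000·9.64² = 46500 Pa.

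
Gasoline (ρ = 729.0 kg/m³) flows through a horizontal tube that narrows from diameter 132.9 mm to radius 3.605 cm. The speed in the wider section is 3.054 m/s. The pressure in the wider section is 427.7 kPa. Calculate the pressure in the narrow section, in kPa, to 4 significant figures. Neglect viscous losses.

P₂ ≈ 391.9 kPa

Continuity gives A₁v₁ = A₂v₂, so v₂ = (138.7 cm²)/(40.83 cm²) × 3.054 m/s = 10.38 m/s.
Bernoulli (h₁ = h₂): P₁ − P₂ = ½ρ(v₂² − v₁²).
P₂ = P₁ − ½ρ(v₂² − v₁²) = 427700 − ½·729.0·(10.38² − 3.054²) = 427700 − 35850 = 391900 Pa.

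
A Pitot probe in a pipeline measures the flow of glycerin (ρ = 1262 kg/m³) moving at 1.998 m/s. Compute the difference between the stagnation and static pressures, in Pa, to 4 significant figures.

Bernoulli between the free stream and the stagnation point: ½ρv² = P_stag − P_static.
ΔP = ½·1262·1.998² = 2519 Pa.

ΔP = 2519 Pa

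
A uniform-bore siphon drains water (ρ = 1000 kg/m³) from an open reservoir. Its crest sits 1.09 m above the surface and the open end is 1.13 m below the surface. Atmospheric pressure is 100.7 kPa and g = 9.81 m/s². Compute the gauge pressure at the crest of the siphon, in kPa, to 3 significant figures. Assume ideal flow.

The outlet speed comes from Torricelli: v = √(2g·1.13) = 4.71 m/s.
With constant cross-section the crest speed equals v; applying Bernoulli from the surface up to the crest, P_top = P_atm − ½ρv² − ρg·h_top.
P_top = 100700 − ½·1000·4.71² − 1000·9.81·1.09 = 78900 Pa. So P_gauge = P_top − P_atm = -21800 Pa.

P_gauge ≈ -21.8 kPa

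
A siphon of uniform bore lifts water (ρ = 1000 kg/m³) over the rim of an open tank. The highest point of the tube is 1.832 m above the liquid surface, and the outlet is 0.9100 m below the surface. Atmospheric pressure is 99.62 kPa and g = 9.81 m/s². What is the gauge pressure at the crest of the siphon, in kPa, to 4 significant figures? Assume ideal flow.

From the surface to the outlet (both open to atmosphere, surface at rest): v = √(2g·h_out) = √(2·9.81·0.9100) = 4.225 m/s.
The bore is uniform, so the speed at the crest is the same v. Bernoulli surface→crest: P_atm = P_top + ½ρv² + ρg·h_top.
P_top = 99620 − ½·1000·4.225² − 1000·9.81·1.832 = 72720 Pa. So P_gauge = P_top − P_atm = -26900 Pa.

P_gauge ≈ -26.90 kPa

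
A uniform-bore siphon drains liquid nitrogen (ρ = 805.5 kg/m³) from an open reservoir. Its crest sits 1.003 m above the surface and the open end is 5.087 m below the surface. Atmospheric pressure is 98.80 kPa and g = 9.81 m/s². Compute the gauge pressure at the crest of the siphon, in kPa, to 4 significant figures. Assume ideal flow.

From the surface to the outlet (both open to atmosphere, surface at rest): v = √(2g·h_out) = √(2·9.81·5.087) = 9.990 m/s.
With constant cross-section the crest speed equals v; applying Bernoulli from the surface up to the crest, P_top = P_atm − ½ρv² − ρg·h_top.
P_top = 98800 − ½·805.5·9.990² − 805.5·9.81·1.003 = 50680 Pa. So P_gauge = P_top − P_atm = -48120 Pa.

-48.12 kPa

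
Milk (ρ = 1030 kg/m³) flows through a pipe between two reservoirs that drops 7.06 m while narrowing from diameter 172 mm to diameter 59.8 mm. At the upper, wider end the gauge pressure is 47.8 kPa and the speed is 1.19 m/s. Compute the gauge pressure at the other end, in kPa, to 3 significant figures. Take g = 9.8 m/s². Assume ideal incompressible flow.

P₂ ≈ 69.9 kPa

Mass conservation (A₁v₁ = A₂v₂) gives v₂ = 1.19 × 232/28.1 = 9.84 m/s.
Energy conservation along the streamline gives P₂ = P₁ − ½ρ(v₂² − v₁²) − ρg(h₂ − h₁).
P₂ = 47800 + ½·1030·(1.19² − 9.84²) − 1030·9.8·(−7.06) = 47800 + (-49200) − (-71300) = 69900 Pa.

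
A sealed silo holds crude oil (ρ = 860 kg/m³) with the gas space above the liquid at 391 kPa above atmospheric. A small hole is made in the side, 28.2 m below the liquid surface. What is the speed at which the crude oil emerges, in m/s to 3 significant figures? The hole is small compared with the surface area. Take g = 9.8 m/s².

Take point 1 at the surface (v₁ ≈ 0) and point 2 at the hole (at atmospheric pressure). Bernoulli: P₁ + ρg h = P_atm + ½ρv₂².
With P₁ − P_atm = 391000 Pa, v₂ = √(2gh + 2ΔP/ρ) = √(2·9.8·28.2 + 2·391000/860) = 38.2 m/s.

v ≈ 38.2 m/s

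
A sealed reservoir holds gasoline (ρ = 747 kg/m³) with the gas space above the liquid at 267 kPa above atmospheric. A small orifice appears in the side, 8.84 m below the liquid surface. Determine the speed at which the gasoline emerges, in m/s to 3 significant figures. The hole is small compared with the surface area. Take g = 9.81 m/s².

v = 29.8 m/s

Take point 1 at the surface (v₁ ≈ 0) and point 2 at the hole (at atmospheric pressure). Bernoulli: P₁ + ρg h = P_atm + ½ρv₂².
With P₁ − P_atm = 267000 Pa, v₂ = √(2gh + 2ΔP/ρ) = √(2·9.81·8.84 + 2·267000/747) = 29.8 m/s.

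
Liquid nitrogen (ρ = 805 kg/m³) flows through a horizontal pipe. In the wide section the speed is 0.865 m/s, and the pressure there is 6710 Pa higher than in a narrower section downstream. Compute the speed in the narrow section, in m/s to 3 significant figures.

Along the level pipe P + ½ρv² is conserved, hence v₂² = v₁² + 2(P₁ − P₂)/ρ.
v₂ = √(0.865² + 2·6710/805) = √(0.748 + 16.7) = 4.17 m/s.

v₂ ≈ 4.17 m/s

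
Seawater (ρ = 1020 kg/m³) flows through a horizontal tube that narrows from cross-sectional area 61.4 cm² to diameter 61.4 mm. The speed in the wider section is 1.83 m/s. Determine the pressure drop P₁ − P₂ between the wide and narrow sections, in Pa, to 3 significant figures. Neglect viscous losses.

ΔP ≈ 5640 Pa

The volume flow rate is constant, so v₂ = (A₁/A₂)v₁ = (61.4/29.6)·1.83 = 3.79 m/s.
Along the horizontal streamline, P + ½ρv² is constant.
P₁ − P₂ = ½·1020·(3.79² − 1.83²) = ½·1020·11.1 = 5640 Pa.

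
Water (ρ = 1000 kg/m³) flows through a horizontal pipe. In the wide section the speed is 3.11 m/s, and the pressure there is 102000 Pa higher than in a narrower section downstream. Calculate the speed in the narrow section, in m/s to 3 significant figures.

v₂ = 14.6 m/s

Horizontal Bernoulli: P₁ + ½ρv₁² = P₂ + ½ρv₂², so v₂² = v₁² + 2(P₁ − P₂)/ρ.
v₂ = √(3.11² + 2·102000/1000) = √(9.67 + 204) = 14.6 m/s.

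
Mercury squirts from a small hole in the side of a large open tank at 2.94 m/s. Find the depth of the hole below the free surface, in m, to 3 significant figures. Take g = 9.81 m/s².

For a small hole in a large open tank, ½v² = gh, giving h = v²/(2g).
h = 2.94²/(2·9.81) = 8.64/19.62 = 0.441 m.

h = 0.441 m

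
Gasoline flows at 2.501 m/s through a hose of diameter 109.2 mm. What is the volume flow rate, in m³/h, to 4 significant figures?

Q = A·v = 0.009366 m² × 2.501 m/s = 0.02342 m³/s.
Converting: 0.02342 m³/s × 3600 = 84.32 m³/h.

Q ≈ 84.32 m³/h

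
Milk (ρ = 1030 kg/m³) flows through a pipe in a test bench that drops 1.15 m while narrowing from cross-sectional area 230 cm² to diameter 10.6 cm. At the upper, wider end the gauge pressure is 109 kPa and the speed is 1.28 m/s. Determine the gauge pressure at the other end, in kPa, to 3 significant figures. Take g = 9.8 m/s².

Mass conservation (A₁v₁ = A₂v₂) gives v₂ = 1.28 × 230/88.2 = 3.34 m/s.
Energy conservation along the streamline gives P₂ = P₁ − ½ρ(v₂² − v₁²) − ρg(h₂ − h₁).
P₂ = 109000 + ½·1030·(1.28² − 3.34²) − 1030·9.8·(−1.15) = 109000 + (-4890) − (-11600) = 116000 Pa.

P₂ ≈ 116 kPa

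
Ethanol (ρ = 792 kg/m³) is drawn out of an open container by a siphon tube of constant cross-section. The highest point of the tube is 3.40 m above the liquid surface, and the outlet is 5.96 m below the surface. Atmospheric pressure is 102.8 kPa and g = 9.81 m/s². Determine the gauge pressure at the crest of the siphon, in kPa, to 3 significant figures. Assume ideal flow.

-72.7 kPa

From the surface to the outlet (both open to atmosphere, surface at rest): v = √(2g·h_out) = √(2·9.81·5.96) = 10.8 m/s.
The bore is uniform, so the speed at the crest is the same v. Bernoulli surface→crest: P_atm = P_top + ½ρv² + ρg·h_top.
P_top = 102800 − ½·792·10.8² − 792·9.81·3.40 = 30100 Pa. So P_gauge = P_top − P_atm = -72700 Pa.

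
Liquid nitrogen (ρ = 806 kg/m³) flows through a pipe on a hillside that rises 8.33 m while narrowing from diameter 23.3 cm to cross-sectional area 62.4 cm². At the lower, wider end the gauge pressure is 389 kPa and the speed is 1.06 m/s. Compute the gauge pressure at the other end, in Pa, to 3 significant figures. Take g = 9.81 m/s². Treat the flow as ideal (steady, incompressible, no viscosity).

P₂ = 302000 Pa

By continuity, v₂ = v₁·A₁/A₂ = 1.06·(426/62.4) = 7.24 m/s.
Applying Bernoulli between the two ends and solving for P₂: P₂ = P₁ + ½ρ(v₁² − v₂²) − ρgΔh.
P₂ = 389000 + ½·806·(1.06² − 7.24²) − 806·9.81·(+8.33) = 389000 + (-20700) − (65900) = 302000 Pa.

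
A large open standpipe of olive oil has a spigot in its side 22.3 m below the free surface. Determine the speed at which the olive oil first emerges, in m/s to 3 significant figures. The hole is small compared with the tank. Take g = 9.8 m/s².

20.9 m/s

Torricelli's result v = √(2gh) gives v = √(2·9.8·22.3) = 20.9 m/s.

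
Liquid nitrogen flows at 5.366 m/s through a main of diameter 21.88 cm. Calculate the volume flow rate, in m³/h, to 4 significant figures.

Q = A·v = 0.03760 m² × 5.366 m/s = 0.2018 m³/s.
Converting: 0.2018 m³/s × 3600 = 726.3 m³/h.

Q ≈ 726.3 m³/h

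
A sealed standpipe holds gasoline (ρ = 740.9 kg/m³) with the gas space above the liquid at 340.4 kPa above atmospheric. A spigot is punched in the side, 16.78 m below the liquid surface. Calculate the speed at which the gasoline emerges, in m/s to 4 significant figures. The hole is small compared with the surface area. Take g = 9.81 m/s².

Take point 1 at the surface (v₁ ≈ 0) and point 2 at the hole (at atmospheric pressure). Bernoulli: P₁ + ρg h = P_atm + ½ρv₂².
With P₁ − P_atm = 340400 Pa, v₂ = √(2gh + 2ΔP/ρ) = √(2·9.81·16.78 + 2·340400/740.9) = 35.33 m/s.

35.33 m/s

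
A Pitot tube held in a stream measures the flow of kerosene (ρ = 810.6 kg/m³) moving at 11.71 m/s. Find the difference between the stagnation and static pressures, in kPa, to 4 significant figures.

Bernoulli between the free stream and the stagnation point: ½ρv² = P_stag − P_static.
ΔP = ½·810.6·11.71² = 55580 Pa.

55.58 kPa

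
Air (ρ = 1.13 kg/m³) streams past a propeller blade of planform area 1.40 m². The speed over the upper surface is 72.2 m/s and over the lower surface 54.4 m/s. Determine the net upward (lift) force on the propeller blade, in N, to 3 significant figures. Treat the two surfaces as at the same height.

F = 1780 N

With equal heights on the two surfaces, Bernoulli gives P_lower − P_upper = ½ρ(v_upper² − v_lower²).
ΔP = ½·1.13·(72.2² − 54.4²) = 1270 Pa.
Lift = ΔP · A = 1270 × 1.40 = 1780 N.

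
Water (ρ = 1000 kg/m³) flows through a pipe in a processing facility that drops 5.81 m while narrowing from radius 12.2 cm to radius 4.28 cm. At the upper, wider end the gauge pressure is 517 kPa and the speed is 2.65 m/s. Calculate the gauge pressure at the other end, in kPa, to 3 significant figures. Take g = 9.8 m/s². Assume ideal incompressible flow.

Continuity gives A₁v₁ = A₂v₂, so v₂ = (468 cm²)/(57.5 cm²) × 2.65 m/s = 21.5 m/s.
Bernoulli: P₁ + ½ρv₁² + ρg h₁ = P₂ + ½ρv₂² + ρg h₂, so P₂ = P₁ + ½ρ(v₁² − v₂²) − ρg(h₂ − h₁).
P₂ = 517000 + ½·1000·(2.65² − 21.5²) − 1000·9.8·(−5.81) = 517000 + (-228000) − (-56900) = 346000 Pa.

P₂ ≈ 346 kPa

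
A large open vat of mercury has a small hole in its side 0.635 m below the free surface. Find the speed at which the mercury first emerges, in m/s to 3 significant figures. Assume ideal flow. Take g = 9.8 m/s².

v ≈ 3.53 m/s

Torricelli's result v = √(2gh) gives v = √(2·9.8·0.635) = 3.53 m/s.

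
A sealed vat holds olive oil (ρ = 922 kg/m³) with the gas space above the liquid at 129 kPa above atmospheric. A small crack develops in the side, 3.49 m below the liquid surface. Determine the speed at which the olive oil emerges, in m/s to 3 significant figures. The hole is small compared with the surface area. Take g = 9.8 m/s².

Take point 1 at the surface (v₁ ≈ 0) and point 2 at the hole (at atmospheric pressure). Bernoulli: P₁ + ρg h = P_atm + ½ρv₂².
With P₁ − P_atm = 129000 Pa, v₂ = √(2gh + 2ΔP/ρ) = √(2·9.8·3.49 + 2·129000/922) = 18.7 m/s.

v ≈ 18.7 m/s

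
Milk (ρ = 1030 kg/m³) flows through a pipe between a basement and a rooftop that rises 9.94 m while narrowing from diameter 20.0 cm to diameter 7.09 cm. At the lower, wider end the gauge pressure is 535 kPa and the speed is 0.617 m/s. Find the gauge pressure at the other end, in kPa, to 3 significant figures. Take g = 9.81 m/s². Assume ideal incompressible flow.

P₂ = 422 kPa

Continuity gives A₁v₁ = A₂v₂, so v₂ = (314 cm²)/(39.5 cm²) × 0.617 m/s = 4.91 m/s.
Bernoulli: P₁ + ½ρv₁² + ρg h₁ = P₂ + ½ρv₂² + ρg h₂, so P₂ = P₁ + ½ρ(v₁² − v₂²) − ρg(h₂ − h₁).
P₂ = 535000 + ½·1030·(0.617² − 4.91²) − 1030·9.81·(+9.94) = 535000 + (-12200) − (100000) = 422000 Pa.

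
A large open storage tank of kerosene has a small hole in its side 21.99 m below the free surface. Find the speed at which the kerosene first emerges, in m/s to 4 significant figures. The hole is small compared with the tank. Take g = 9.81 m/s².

The surface is effectively still and both ends are open, so ½v² = gh and v = √(2·9.81·21.99) = 20.77 m/s.

v ≈ 20.77 m/s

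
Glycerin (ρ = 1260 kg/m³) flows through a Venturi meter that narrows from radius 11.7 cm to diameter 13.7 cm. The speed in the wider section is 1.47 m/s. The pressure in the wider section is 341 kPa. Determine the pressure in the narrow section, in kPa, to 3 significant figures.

Continuity gives A₁v₁ = A₂v₂, so v₂ = (430 cm²)/(147 cm²) × 1.47 m/s = 4.29 m/s.
The pipe is horizontal, so Bernoulli reduces to P₁ + ½ρv₁² = P₂ + ½ρv₂².
P₂ = P₁ − ½ρ(v₂² − v₁²) = 341000 − ½·1260·(4.29² − 1.47²) = 341000 − 10200 = 331000 Pa.

P₂ ≈ 331 kPa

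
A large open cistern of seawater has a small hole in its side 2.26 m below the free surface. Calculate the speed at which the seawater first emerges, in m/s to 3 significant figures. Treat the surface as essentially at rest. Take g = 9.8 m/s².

Bernoulli from surface to hole (P equal, v_surface ≈ 0): v = √(2gh) = √(2×9.8×2.26) = 6.66 m/s.

v ≈ 6.66 m/s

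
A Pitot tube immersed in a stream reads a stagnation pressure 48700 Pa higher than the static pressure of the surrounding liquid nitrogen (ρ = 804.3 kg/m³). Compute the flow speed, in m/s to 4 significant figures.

v ≈ 11.00 m/s

The dynamic pressure equals the rise in static pressure at the stagnation point: ΔP = ½ρv².
v = √(2ΔP/ρ) = √(2·48700/804.3) = 11.00 m/s.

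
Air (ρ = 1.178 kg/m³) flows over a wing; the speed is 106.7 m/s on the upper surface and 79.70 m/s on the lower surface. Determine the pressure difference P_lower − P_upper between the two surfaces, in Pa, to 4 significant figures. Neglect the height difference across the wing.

2964 Pa

The pressure is lower where the speed is higher: ΔP = ½ρ(v_up² − v_low²).
ΔP = ½·1.178·(106.7² − 79.70²) = 2964 Pa.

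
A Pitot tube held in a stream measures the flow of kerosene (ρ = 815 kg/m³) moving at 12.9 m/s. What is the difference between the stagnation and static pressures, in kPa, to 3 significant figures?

Bernoulli between the free stream and the stagnation point: ½ρv² = P_stag − P_static.
ΔP = ½·815·12.9² = 67800 Pa.

ΔP ≈ 67.8 kPa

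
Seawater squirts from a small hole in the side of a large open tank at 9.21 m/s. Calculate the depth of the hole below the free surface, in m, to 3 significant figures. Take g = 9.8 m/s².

Inverting v = √(2gh) gives h = v² / 2g.
h = 9.21²/(2·9.8) = 84.8/19.60 = 4.33 m.

h ≈ 4.33 m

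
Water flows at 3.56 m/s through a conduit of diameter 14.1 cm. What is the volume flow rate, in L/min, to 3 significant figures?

Q ≈ 3340 L/min

Q = A·v = 0.0156 m² × 3.56 m/s = 0.0556 m³/s.
Converting: 0.0556 m³/s × 60000 = 3340 L/min.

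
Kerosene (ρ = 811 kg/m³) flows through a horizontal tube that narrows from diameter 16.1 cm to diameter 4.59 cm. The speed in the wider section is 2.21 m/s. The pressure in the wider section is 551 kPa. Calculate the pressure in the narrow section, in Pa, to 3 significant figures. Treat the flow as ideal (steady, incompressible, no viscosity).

253000 Pa

Mass conservation (A₁v₁ = A₂v₂) gives v₂ = 2.21 × 204/16.5 = 27.2 m/s.
Bernoulli (h₁ = h₂): P₁ − P₂ = ½ρ(v₂² − v₁²).
P₂ = P₁ − ½ρ(v₂² − v₁²) = 551000 − ½·811·(27.2² − 2.21²) = 551000 − 298000 = 253000 Pa.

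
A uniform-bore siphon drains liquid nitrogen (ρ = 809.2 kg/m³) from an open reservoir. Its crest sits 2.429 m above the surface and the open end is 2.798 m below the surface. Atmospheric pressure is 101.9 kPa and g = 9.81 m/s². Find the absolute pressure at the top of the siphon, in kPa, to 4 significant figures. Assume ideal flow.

P_top ≈ 60.41 kPa

The outlet speed comes from Torricelli: v = √(2g·2.798) = 7.409 m/s.
Continuity keeps v the same throughout the tube; from surface to crest, P_atm + 0 = P_top + ½ρv² + ρg·h_top.
P_top = 101900 − ½·809.2·7.409² − 809.2·9.81·2.429 = 60410 Pa.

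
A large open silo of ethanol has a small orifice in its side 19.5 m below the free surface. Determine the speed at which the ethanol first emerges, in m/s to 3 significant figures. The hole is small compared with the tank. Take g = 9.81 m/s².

The surface is effectively still and both ends are open, so ½v² = gh and v = √(2·9.81·19.5) = 19.6 m/s.

v ≈ 19.6 m/s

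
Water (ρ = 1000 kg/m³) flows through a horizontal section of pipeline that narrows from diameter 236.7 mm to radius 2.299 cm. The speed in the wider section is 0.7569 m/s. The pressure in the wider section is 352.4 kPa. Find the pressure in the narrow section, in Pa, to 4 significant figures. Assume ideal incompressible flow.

P₂ ≈ 151500 Pa

The volume flow rate is constant, so v₂ = (A₁/A₂)v₁ = (440.0/16.60)·0.7569 = 20.06 m/s.
Along the horizontal streamline, P + ½ρv² is constant.
P₂ = P₁ − ½ρ(v₂² − v₁²) = 352400 − ½·1000·(20.06² − 0.7569²) = 352400 − 200900 = 151500 Pa.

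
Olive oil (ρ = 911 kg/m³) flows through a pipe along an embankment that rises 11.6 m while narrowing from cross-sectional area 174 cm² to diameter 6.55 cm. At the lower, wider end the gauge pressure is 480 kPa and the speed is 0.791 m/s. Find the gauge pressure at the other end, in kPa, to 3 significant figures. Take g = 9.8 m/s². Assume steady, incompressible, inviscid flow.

P₂ = 369 kPa

By continuity, v₂ = v₁·A₁/A₂ = 0.791·(174/33.7) = 4.08 m/s.
Energy conservation along the streamline gives P₂ = P₁ − ½ρ(v₂² − v₁²) − ρg(h₂ − h₁).
P₂ = 480000 + ½·911·(0.791² − 4.08²) − 911·9.8·(+11.6) = 480000 + (-7310) − (104000) = 369000 Pa.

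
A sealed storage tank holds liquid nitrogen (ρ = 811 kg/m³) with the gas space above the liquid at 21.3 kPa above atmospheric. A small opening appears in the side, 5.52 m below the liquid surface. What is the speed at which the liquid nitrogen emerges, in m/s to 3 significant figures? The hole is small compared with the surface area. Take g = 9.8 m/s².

Take point 1 at the surface (v₁ ≈ 0) and point 2 at the hole (at atmospheric pressure). Bernoulli: P₁ + ρg h = P_atm + ½ρv₂².
With P₁ − P_atm = 21300 Pa, v₂ = √(2gh + 2ΔP/ρ) = √(2·9.8·5.52 + 2·21300/811) = 12.7 m/s.

v ≈ 12.7 m/s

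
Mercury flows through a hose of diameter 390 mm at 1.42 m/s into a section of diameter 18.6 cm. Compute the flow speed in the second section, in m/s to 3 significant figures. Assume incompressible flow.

v₂ ≈ 6.24 m/s

The volume flow rate is constant, so v₂ = (A₁/A₂)v₁ = (1190/272)·1.42 = 6.24 m/s.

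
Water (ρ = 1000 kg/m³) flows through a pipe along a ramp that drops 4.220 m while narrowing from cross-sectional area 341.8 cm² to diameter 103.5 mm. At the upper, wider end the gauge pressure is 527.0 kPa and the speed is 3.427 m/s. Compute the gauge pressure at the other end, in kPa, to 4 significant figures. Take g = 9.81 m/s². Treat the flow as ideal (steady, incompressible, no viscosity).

The volume flow rate is constant, so v₂ = (A₁/A₂)v₁ = (341.8/84.13)·3.427 = 13.92 m/s.
Applying Bernoulli between the two ends and solving for P₂: P₂ = P₁ + ½ρ(v₁² − v₂²) − ρgΔh.
P₂ = 527000 + ½·1000·(3.427² − 13.92²) − 1000·9.81·(−4.220) = 527000 + (-91050) − (-41400) = 477400 Pa.

P₂ = 477.4 kPa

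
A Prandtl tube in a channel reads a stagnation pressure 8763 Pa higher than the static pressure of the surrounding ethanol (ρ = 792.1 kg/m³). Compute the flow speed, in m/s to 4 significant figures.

Bernoulli between the free stream and the stagnation point: ½ρv² = P_stag − P_static.
v = √(2ΔP/ρ) = √(2·8763/792.1) = 4.704 m/s.

4.704 m/s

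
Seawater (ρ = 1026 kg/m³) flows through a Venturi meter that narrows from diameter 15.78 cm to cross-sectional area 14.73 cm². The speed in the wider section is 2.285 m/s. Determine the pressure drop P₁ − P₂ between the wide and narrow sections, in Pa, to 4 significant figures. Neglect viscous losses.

ΔP ≈ 469500 Pa

Continuity gives A₁v₁ = A₂v₂, so v₂ = (195.6 cm²)/(14.73 cm²) × 2.285 m/s = 30.34 m/s.
Bernoulli (h₁ = h₂): P₁ − P₂ = ½ρ(v₂² − v₁²).
P₁ − P₂ = ½·1026·(30.34² − 2.285²) = ½·1026·915.2 = 469500 Pa.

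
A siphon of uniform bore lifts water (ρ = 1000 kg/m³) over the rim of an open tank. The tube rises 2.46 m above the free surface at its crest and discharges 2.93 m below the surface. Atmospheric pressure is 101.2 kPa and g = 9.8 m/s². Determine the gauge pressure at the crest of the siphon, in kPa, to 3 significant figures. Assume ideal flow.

The outlet speed comes from Torricelli: v = √(2g·2.93) = 7.58 m/s.
The bore is uniform, so the speed at the crest is the same v. Bernoulli surface→crest: P_atm = P_top + ½ρv² + ρg·h_top.
P_top = 101200 − ½·1000·7.58² − 1000·9.8·2.46 = 48400 Pa. So P_gauge = P_top − P_atm = -52800 Pa.

P_gauge ≈ -52.8 kPa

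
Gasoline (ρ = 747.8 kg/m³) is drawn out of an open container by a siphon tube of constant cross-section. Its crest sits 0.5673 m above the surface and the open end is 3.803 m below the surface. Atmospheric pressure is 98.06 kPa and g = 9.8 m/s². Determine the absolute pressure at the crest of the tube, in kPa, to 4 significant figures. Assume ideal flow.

P_top = 66.03 kPa

The outlet speed comes from Torricelli: v = √(2g·3.803) = 8.634 m/s.
The bore is uniform, so the speed at the crest is the same v. Bernoulli surface→crest: P_atm = P_top + ½ρv² + ρg·h_top.
P_top = 98060 − ½·747.8·8.634² − 747.8·9.8·0.5673 = 66030 Pa.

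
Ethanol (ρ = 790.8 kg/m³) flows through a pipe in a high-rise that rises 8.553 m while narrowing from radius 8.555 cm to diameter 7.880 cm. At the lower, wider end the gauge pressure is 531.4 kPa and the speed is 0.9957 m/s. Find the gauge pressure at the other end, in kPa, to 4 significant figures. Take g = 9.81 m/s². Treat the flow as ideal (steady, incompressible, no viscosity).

P₂ = 456.7 kPa

Mass conservation (A₁v₁ = A₂v₂) gives v₂ = 0.9957 × 229.9/48.77 = 4.694 m/s.
Energy conservation along the streamline gives P₂ = P₁ − ½ρ(v₂² − v₁²) − ρg(h₂ − h₁).
P₂ = 531400 + ½·790.8·(0.9957² − 4.694²) − 790.8·9.81·(+8.553) = 531400 + (-8321) − (66350) = 456700 Pa.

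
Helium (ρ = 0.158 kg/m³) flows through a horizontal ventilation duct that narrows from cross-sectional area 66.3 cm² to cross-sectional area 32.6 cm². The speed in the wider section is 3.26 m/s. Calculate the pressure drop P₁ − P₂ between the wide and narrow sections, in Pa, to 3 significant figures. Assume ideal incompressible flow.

Continuity gives A₁v₁ = A₂v₂, so v₂ = (66.3 cm²)/(32.6 cm²) × 3.26 m/s = 6.63 m/s.
With no height change, Bernoulli's equation is P₁ + ½ρv₁² = P₂ + ½ρv₂².
P₁ − P₂ = ½·0.158·(6.63² − 3.26²) = ½·0.158·33.3 = 2.63 Pa.

ΔP ≈ 2.63 Pa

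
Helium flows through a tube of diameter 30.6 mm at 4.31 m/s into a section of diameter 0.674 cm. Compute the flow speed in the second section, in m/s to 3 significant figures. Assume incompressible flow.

v₂ ≈ 88.8 m/s

By continuity, v₂ = v₁·A₁/A₂ = 4.31·(7.35/0.357) = 88.8 m/s.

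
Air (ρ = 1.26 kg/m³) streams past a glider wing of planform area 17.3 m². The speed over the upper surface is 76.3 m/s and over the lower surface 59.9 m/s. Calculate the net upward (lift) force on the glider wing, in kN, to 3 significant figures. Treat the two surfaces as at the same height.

F ≈ 24.3 kN

The faster flow above has the lower pressure; Bernoulli (same height) gives ΔP = ½ρ(v_up² − v_low²).
ΔP = ½·1.26·(76.3² − 59.9²) = 1410 Pa.
Lift = ΔP · A = 1410 × 17.3 = 24300 N.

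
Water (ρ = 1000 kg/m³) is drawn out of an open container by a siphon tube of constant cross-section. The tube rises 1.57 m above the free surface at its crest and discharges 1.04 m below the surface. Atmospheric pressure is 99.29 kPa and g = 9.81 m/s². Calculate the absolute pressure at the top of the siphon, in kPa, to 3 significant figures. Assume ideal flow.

From the surface to the outlet (both open to atmosphere, surface at rest): v = √(2g·h_out) = √(2·9.81·1.04) = 4.52 m/s.
Continuity keeps v the same throughout the tube; from surface to crest, P_atm + 0 = P_top + ½ρv² + ρg·h_top.
P_top = 99290 − ½·1000·4.52² − 1000·9.81·1.57 = 73700 Pa.

P_top ≈ 73.7 kPa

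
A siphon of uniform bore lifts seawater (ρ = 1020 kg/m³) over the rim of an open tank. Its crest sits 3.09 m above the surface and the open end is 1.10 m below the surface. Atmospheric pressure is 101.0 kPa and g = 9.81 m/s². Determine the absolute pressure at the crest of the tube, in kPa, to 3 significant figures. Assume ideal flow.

P_top ≈ 59.1 kPa

Bernoulli surface→outlet gives ½v² = g·h_out, so v = √(2·9.81·1.10) = 4.65 m/s.
The bore is uniform, so the speed at the crest is the same v. Bernoulli surface→crest: P_atm = P_top + ½ρv² + ρg·h_top.
P_top = 101000 − ½·1020·4.65² − 1020·9.81·3.09 = 59100 Pa.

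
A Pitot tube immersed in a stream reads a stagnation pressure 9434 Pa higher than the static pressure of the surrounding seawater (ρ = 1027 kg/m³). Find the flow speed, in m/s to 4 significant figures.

At the stagnation point the flow is brought to rest, so Bernoulli gives P_stag − P_static = ½ρv².
v = √(2ΔP/ρ) = √(2·9434/1027) = 4.286 m/s.

v ≈ 4.286 m/s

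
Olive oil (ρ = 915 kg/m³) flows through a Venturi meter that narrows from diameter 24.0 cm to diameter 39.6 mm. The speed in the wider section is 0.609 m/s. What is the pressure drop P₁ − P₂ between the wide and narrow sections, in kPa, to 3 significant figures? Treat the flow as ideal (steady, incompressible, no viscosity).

Mass conservation (A₁v₁ = A₂v₂) gives v₂ = 0.609 × 452/12.3 = 22.4 m/s.
Bernoulli (h₁ = h₂): P₁ − P₂ = ½ρ(v₂² − v₁²).
P₁ − P₂ = ½·915·(22.4² − 0.609²) = ½·915·500 = 229000 Pa.

229 kPa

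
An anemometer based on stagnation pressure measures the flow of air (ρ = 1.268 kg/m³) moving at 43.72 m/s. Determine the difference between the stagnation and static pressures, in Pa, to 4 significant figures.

1212 Pa

At the stagnation point the flow is brought to rest, so Bernoulli gives P_stag − P_static = ½ρv².
ΔP = ½·1.268·43.72² = 1212 Pa.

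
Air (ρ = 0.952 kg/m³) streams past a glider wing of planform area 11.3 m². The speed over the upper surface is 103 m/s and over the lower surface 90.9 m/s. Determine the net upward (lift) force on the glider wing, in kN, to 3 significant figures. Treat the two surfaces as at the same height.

12.6 kN

From P + ½ρv² = const at equal height, P_low − P_up = ½ρ(v_up² − v_low²).
ΔP = ½·0.952·(103² − 90.9²) = 1120 Pa.
Lift = ΔP · A = 1120 × 11.3 = 12600 N.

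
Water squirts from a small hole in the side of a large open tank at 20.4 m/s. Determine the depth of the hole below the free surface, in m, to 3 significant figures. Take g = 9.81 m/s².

h ≈ 21.2 m

For a small hole in a large open tank, ½v² = gh, giving h = v²/(2g).
h = 20.4²/(2·9.81) = 416/19.62 = 21.2 m.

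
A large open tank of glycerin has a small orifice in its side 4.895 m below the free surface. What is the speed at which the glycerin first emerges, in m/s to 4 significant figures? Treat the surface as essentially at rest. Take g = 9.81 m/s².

Torricelli's result v = √(2gh) gives v = √(2·9.81·4.895) = 9.800 m/s.

9.800 m/s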